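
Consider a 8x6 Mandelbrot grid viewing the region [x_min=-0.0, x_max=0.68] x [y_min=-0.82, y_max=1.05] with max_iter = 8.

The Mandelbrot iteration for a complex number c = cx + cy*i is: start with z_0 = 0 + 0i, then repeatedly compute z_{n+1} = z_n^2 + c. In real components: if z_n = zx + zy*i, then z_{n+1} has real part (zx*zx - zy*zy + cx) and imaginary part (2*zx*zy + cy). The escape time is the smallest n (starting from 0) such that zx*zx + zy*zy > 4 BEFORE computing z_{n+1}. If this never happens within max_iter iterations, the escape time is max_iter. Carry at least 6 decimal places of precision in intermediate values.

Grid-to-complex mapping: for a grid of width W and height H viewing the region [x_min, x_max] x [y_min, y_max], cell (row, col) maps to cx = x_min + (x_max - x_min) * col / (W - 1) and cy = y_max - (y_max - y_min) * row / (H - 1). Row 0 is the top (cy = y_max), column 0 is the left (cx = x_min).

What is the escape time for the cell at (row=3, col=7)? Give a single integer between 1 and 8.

z_0 = 0 + 0i, c = 0.6800 + -0.0720i
Iter 1: z = 0.6800 + -0.0720i, |z|^2 = 0.4676
Iter 2: z = 1.1372 + -0.1699i, |z|^2 = 1.3221
Iter 3: z = 1.9444 + -0.4585i, |z|^2 = 3.9908
Iter 4: z = 4.2504 + -1.8549i, |z|^2 = 21.5069
Escaped at iteration 4

Answer: 4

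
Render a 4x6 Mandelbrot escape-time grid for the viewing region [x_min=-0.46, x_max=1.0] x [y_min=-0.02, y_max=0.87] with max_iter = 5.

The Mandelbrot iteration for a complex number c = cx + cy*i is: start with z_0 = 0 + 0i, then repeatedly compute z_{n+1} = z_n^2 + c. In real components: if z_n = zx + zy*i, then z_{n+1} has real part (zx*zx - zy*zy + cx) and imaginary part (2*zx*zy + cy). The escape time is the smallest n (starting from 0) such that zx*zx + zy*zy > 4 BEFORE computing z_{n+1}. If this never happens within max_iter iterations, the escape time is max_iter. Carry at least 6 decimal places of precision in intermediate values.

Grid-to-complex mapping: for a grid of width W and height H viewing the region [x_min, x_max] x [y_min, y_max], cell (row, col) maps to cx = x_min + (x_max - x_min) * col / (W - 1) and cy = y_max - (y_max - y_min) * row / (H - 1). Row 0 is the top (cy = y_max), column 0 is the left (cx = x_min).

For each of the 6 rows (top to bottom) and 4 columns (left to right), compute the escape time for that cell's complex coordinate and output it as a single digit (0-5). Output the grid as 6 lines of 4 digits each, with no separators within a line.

Answer: 5532
5532
5552
5552
5552
5552

Derivation:
(row=0, col=0): c = -0.4600 + 0.8700i → escape time 5
(row=0, col=1): c = 0.0267 + 0.8700i → escape time 5
(row=0, col=2): c = 0.5133 + 0.8700i → escape time 3
(row=0, col=3): c = 1.0000 + 0.8700i → escape time 2
(row=1, col=0): c = -0.4600 + 0.6920i → escape time 5
(row=1, col=1): c = 0.0267 + 0.6920i → escape time 5
(row=1, col=2): c = 0.5133 + 0.6920i → escape time 3
(row=1, col=3): c = 1.0000 + 0.6920i → escape time 2
(row=2, col=0): c = -0.4600 + 0.5140i → escape time 5
(row=2, col=1): c = 0.0267 + 0.5140i → escape time 5
(row=2, col=2): c = 0.5133 + 0.5140i → escape time 5
(row=2, col=3): c = 1.0000 + 0.5140i → escape time 2
(row=3, col=0): c = -0.4600 + 0.3360i → escape time 5
(row=3, col=1): c = 0.0267 + 0.3360i → escape time 5
(row=3, col=2): c = 0.5133 + 0.3360i → escape time 5
(row=3, col=3): c = 1.0000 + 0.3360i → escape time 2
(row=4, col=0): c = -0.4600 + 0.1580i → escape time 5
(row=4, col=1): c = 0.0267 + 0.1580i → escape time 5
(row=4, col=2): c = 0.5133 + 0.1580i → escape time 5
(row=4, col=3): c = 1.0000 + 0.1580i → escape time 2
(row=5, col=0): c = -0.4600 + -0.0200i → escape time 5
(row=5, col=1): c = 0.0267 + -0.0200i → escape time 5
(row=5, col=2): c = 0.5133 + -0.0200i → escape time 5
(row=5, col=3): c = 1.0000 + -0.0200i → escape time 2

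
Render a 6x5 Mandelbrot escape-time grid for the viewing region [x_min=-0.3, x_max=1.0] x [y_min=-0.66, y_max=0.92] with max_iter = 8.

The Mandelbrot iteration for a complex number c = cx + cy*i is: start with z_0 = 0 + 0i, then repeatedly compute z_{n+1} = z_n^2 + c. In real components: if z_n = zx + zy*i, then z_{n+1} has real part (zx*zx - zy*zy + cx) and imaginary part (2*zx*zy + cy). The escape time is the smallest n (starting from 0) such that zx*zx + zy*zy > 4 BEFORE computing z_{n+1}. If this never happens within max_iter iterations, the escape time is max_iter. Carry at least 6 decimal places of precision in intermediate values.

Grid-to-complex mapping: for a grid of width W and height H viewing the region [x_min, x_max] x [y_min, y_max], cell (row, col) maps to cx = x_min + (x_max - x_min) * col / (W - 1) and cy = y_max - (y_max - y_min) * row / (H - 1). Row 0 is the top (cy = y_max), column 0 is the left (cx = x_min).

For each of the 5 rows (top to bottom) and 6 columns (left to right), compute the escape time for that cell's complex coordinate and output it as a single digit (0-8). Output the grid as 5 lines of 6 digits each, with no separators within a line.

Answer: 684322
888532
888532
888632
888432

Derivation:
(row=0, col=0): c = -0.3000 + 0.9200i → escape time 6
(row=0, col=1): c = -0.0400 + 0.9200i → escape time 8
(row=0, col=2): c = 0.2200 + 0.9200i → escape time 4
(row=0, col=3): c = 0.4800 + 0.9200i → escape time 3
(row=0, col=4): c = 0.7400 + 0.9200i → escape time 2
(row=0, col=5): c = 1.0000 + 0.9200i → escape time 2
(row=1, col=0): c = -0.3000 + 0.5250i → escape time 8
(row=1, col=1): c = -0.0400 + 0.5250i → escape time 8
(row=1, col=2): c = 0.2200 + 0.5250i → escape time 8
(row=1, col=3): c = 0.4800 + 0.5250i → escape time 5
(row=1, col=4): c = 0.7400 + 0.5250i → escape time 3
(row=1, col=5): c = 1.0000 + 0.5250i → escape time 2
(row=2, col=0): c = -0.3000 + 0.1300i → escape time 8
(row=2, col=1): c = -0.0400 + 0.1300i → escape time 8
(row=2, col=2): c = 0.2200 + 0.1300i → escape time 8
(row=2, col=3): c = 0.4800 + 0.1300i → escape time 5
(row=2, col=4): c = 0.7400 + 0.1300i → escape time 3
(row=2, col=5): c = 1.0000 + 0.1300i → escape time 2
(row=3, col=0): c = -0.3000 + -0.2650i → escape time 8
(row=3, col=1): c = -0.0400 + -0.2650i → escape time 8
(row=3, col=2): c = 0.2200 + -0.2650i → escape time 8
(row=3, col=3): c = 0.4800 + -0.2650i → escape time 6
(row=3, col=4): c = 0.7400 + -0.2650i → escape time 3
(row=3, col=5): c = 1.0000 + -0.2650i → escape time 2
(row=4, col=0): c = -0.3000 + -0.6600i → escape time 8
(row=4, col=1): c = -0.0400 + -0.6600i → escape time 8
(row=4, col=2): c = 0.2200 + -0.6600i → escape time 8
(row=4, col=3): c = 0.4800 + -0.6600i → escape time 4
(row=4, col=4): c = 0.7400 + -0.6600i → escape time 3
(row=4, col=5): c = 1.0000 + -0.6600i → escape time 2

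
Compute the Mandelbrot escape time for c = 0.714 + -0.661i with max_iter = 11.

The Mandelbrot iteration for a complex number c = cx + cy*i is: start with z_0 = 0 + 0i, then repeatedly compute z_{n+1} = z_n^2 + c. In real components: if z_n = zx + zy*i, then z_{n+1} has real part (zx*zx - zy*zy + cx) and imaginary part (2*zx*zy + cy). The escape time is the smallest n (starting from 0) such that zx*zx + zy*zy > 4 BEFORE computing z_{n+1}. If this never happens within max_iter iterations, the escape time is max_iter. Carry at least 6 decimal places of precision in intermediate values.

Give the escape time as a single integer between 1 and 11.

z_0 = 0 + 0i, c = 0.7140 + -0.6610i
Iter 1: z = 0.7140 + -0.6610i, |z|^2 = 0.9467
Iter 2: z = 0.7869 + -1.6049i, |z|^2 = 3.1949
Iter 3: z = -1.2426 + -3.1867i, |z|^2 = 11.6992
Escaped at iteration 3

Answer: 3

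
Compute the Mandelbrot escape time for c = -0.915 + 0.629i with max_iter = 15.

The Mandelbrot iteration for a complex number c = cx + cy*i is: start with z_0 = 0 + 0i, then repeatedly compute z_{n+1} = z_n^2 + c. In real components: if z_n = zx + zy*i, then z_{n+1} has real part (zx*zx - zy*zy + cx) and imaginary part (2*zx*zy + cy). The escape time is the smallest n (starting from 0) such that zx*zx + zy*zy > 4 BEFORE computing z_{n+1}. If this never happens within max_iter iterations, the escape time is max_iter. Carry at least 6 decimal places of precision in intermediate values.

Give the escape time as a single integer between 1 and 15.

Answer: 5

Derivation:
z_0 = 0 + 0i, c = -0.9150 + 0.6290i
Iter 1: z = -0.9150 + 0.6290i, |z|^2 = 1.2329
Iter 2: z = -0.4734 + -0.5221i, |z|^2 = 0.4967
Iter 3: z = -0.9634 + 1.1233i, |z|^2 = 2.1900
Iter 4: z = -1.2486 + -1.5355i, |z|^2 = 3.9168
Iter 5: z = -1.7136 + 4.4635i, |z|^2 = 22.8590
Escaped at iteration 5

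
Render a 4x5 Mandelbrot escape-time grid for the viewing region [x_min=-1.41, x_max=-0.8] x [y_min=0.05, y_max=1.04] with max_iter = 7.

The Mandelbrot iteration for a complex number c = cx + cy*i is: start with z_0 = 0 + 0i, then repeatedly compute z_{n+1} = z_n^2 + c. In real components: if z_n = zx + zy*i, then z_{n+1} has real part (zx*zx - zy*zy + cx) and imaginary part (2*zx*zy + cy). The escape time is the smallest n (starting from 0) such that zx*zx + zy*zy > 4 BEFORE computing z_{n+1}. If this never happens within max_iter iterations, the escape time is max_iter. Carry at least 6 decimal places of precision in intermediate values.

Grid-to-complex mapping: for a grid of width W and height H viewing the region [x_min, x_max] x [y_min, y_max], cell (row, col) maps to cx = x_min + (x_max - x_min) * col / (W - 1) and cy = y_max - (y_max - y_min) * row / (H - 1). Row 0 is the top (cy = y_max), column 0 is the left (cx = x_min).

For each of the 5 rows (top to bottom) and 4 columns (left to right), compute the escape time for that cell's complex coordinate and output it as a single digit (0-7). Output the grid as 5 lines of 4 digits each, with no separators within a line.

(row=0, col=0): c = -1.4100 + 1.0400i → escape time 3
(row=0, col=1): c = -1.2067 + 1.0400i → escape time 3
(row=0, col=2): c = -1.0033 + 1.0400i → escape time 3
(row=0, col=3): c = -0.8000 + 1.0400i → escape time 3
(row=1, col=0): c = -1.4100 + 0.7925i → escape time 3
(row=1, col=1): c = -1.2067 + 0.7925i → escape time 3
(row=1, col=2): c = -1.0033 + 0.7925i → escape time 3
(row=1, col=3): c = -0.8000 + 0.7925i → escape time 4
(row=2, col=0): c = -1.4100 + 0.5450i → escape time 3
(row=2, col=1): c = -1.2067 + 0.5450i → escape time 4
(row=2, col=2): c = -1.0033 + 0.5450i → escape time 5
(row=2, col=3): c = -0.8000 + 0.5450i → escape time 6
(row=3, col=0): c = -1.4100 + 0.2975i → escape time 5
(row=3, col=1): c = -1.2067 + 0.2975i → escape time 7
(row=3, col=2): c = -1.0033 + 0.2975i → escape time 7
(row=3, col=3): c = -0.8000 + 0.2975i → escape time 7
(row=4, col=0): c = -1.4100 + 0.0500i → escape time 7
(row=4, col=1): c = -1.2067 + 0.0500i → escape time 7
(row=4, col=2): c = -1.0033 + 0.0500i → escape time 7
(row=4, col=3): c = -0.8000 + 0.0500i → escape time 7

Answer: 3333
3334
3456
5777
7777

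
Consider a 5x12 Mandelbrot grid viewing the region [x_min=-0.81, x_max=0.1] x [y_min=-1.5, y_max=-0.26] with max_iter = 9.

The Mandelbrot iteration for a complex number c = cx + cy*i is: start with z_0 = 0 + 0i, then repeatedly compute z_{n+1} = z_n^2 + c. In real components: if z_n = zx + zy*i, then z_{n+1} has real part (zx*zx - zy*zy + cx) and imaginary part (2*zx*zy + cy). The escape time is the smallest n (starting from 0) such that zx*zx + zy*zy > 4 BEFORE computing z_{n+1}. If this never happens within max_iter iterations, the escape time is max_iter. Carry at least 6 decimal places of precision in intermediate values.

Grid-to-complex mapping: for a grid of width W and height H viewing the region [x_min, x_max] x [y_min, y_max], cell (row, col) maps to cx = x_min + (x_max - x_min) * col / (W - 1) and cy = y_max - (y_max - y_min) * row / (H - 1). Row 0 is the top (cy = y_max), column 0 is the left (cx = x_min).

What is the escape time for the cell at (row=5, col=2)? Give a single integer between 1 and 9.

z_0 = 0 + 0i, c = -0.3550 + -0.8236i
Iter 1: z = -0.3550 + -0.8236i, |z|^2 = 0.8044
Iter 2: z = -0.9074 + -0.2389i, |z|^2 = 0.8803
Iter 3: z = 0.4112 + -0.3902i, |z|^2 = 0.3214
Iter 4: z = -0.3381 + -1.1446i, |z|^2 = 1.4243
Iter 5: z = -1.5507 + -0.0496i, |z|^2 = 2.4070
Iter 6: z = 2.0471 + -0.6697i, |z|^2 = 4.6392
Escaped at iteration 6

Answer: 6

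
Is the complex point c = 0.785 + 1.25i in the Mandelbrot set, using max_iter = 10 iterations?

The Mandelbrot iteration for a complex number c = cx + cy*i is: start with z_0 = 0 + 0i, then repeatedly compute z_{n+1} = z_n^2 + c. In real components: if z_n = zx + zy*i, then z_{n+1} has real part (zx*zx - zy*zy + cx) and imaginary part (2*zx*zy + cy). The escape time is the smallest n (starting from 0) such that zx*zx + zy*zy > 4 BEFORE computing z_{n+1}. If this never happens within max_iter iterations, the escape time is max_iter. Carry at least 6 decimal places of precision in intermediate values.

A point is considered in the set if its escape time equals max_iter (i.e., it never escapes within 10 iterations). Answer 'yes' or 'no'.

Answer: no

Derivation:
z_0 = 0 + 0i, c = 0.7850 + 1.2500i
Iter 1: z = 0.7850 + 1.2500i, |z|^2 = 2.1787
Iter 2: z = -0.1613 + 3.2125i, |z|^2 = 10.3462
Escaped at iteration 2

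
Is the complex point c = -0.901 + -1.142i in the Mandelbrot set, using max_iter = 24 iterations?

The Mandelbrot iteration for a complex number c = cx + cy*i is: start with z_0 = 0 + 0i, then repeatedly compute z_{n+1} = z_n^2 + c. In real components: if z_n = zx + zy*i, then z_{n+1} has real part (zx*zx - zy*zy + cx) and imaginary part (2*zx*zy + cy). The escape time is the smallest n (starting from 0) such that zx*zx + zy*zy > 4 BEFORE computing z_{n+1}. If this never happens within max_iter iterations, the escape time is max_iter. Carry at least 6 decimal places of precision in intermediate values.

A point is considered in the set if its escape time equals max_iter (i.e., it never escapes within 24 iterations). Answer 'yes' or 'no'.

Answer: no

Derivation:
z_0 = 0 + 0i, c = -0.9010 + -1.1420i
Iter 1: z = -0.9010 + -1.1420i, |z|^2 = 2.1160
Iter 2: z = -1.3934 + 0.9159i, |z|^2 = 2.7803
Iter 3: z = 0.2016 + -3.6943i, |z|^2 = 13.6886
Escaped at iteration 3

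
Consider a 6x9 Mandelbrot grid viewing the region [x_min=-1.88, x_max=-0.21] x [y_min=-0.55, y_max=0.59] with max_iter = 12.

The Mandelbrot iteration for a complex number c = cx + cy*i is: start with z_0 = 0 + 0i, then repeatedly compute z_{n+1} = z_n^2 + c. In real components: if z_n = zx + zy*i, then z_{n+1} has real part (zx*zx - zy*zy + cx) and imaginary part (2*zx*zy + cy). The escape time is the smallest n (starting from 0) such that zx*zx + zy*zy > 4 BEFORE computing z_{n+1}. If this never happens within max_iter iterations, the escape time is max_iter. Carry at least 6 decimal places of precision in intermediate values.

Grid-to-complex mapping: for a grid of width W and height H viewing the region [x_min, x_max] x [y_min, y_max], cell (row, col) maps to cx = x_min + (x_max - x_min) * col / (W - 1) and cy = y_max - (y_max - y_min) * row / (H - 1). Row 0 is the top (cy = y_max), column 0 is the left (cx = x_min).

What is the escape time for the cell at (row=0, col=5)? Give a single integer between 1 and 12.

Answer: 12

Derivation:
z_0 = 0 + 0i, c = -0.2100 + 0.5900i
Iter 1: z = -0.2100 + 0.5900i, |z|^2 = 0.3922
Iter 2: z = -0.5140 + 0.3422i, |z|^2 = 0.3813
Iter 3: z = -0.0629 + 0.2382i, |z|^2 = 0.0607
Iter 4: z = -0.2628 + 0.5600i, |z|^2 = 0.3827
Iter 5: z = -0.4546 + 0.2957i, |z|^2 = 0.2941
Iter 6: z = -0.0908 + 0.3212i, |z|^2 = 0.1114
Iter 7: z = -0.3049 + 0.5317i, |z|^2 = 0.3757
Iter 8: z = -0.3997 + 0.2657i, |z|^2 = 0.2304
Iter 9: z = -0.1209 + 0.3776i, |z|^2 = 0.1572
Iter 10: z = -0.3379 + 0.4987i, |z|^2 = 0.3629
Iter 11: z = -0.3445 + 0.2529i, |z|^2 = 0.1827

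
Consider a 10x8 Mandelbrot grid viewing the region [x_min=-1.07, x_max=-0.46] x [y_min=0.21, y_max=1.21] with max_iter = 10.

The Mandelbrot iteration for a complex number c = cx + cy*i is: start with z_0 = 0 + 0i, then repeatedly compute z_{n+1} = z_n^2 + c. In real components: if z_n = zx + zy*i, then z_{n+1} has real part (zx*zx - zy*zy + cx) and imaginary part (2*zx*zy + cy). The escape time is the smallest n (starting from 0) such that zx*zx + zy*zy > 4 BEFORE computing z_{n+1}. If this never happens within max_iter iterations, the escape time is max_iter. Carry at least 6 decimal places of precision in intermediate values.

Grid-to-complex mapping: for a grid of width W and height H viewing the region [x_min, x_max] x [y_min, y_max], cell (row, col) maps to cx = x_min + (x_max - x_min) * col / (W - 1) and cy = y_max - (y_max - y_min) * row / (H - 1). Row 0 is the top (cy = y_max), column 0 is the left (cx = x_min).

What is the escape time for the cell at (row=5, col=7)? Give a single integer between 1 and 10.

Answer: 10

Derivation:
z_0 = 0 + 0i, c = -0.5956 + 0.4957i
Iter 1: z = -0.5956 + 0.4957i, |z|^2 = 0.6004
Iter 2: z = -0.4866 + -0.0947i, |z|^2 = 0.2458
Iter 3: z = -0.3677 + 0.5879i, |z|^2 = 0.4809
Iter 4: z = -0.8060 + 0.0633i, |z|^2 = 0.6536
Iter 5: z = 0.0500 + 0.3937i, |z|^2 = 0.1575
Iter 6: z = -0.7480 + 0.5351i, |z|^2 = 0.8459
Iter 7: z = -0.3223 + -0.3048i, |z|^2 = 0.1968
Iter 8: z = -0.5846 + 0.6922i, |z|^2 = 0.8209
Iter 9: z = -0.7330 + -0.3136i, |z|^2 = 0.6356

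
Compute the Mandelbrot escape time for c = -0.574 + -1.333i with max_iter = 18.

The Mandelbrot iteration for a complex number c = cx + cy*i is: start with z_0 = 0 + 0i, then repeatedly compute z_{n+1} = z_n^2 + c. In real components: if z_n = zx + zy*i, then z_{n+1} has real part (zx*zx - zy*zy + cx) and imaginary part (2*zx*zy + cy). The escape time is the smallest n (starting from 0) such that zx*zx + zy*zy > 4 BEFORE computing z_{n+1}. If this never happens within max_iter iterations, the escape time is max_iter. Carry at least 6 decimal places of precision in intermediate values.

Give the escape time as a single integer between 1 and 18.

z_0 = 0 + 0i, c = -0.5740 + -1.3330i
Iter 1: z = -0.5740 + -1.3330i, |z|^2 = 2.1064
Iter 2: z = -2.0214 + 0.1973i, |z|^2 = 4.1250
Escaped at iteration 2

Answer: 2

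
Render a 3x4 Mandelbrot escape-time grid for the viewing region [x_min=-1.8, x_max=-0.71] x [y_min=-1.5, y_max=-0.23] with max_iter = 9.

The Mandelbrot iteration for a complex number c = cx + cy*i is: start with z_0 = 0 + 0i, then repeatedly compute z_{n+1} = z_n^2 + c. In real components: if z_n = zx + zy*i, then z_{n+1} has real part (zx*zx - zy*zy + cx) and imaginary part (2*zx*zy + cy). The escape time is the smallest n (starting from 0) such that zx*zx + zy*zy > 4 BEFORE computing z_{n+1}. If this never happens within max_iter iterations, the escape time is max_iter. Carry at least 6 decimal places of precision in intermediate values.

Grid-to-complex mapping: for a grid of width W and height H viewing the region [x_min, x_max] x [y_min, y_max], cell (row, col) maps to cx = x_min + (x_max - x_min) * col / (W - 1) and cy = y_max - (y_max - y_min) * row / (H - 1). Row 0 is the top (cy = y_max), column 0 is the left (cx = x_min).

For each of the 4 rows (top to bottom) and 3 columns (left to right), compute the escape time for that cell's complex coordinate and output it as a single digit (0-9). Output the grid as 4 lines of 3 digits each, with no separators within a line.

Answer: 499
336
133
122

Derivation:
(row=0, col=0): c = -1.8000 + -0.2300i → escape time 4
(row=0, col=1): c = -1.2550 + -0.2300i → escape time 9
(row=0, col=2): c = -0.7100 + -0.2300i → escape time 9
(row=1, col=0): c = -1.8000 + -0.6533i → escape time 3
(row=1, col=1): c = -1.2550 + -0.6533i → escape time 3
(row=1, col=2): c = -0.7100 + -0.6533i → escape time 6
(row=2, col=0): c = -1.8000 + -1.0767i → escape time 1
(row=2, col=1): c = -1.2550 + -1.0767i → escape time 3
(row=2, col=2): c = -0.7100 + -1.0767i → escape time 3
(row=3, col=0): c = -1.8000 + -1.5000i → escape time 1
(row=3, col=1): c = -1.2550 + -1.5000i → escape time 2
(row=3, col=2): c = -0.7100 + -1.5000i → escape time 2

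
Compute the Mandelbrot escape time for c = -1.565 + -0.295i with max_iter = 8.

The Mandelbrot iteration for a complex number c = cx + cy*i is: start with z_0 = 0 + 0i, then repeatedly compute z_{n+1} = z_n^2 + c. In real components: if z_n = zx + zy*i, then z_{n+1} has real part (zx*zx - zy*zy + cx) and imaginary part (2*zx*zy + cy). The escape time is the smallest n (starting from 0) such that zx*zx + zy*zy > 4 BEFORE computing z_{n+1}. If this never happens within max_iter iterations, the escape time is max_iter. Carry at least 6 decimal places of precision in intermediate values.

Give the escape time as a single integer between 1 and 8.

Answer: 4

Derivation:
z_0 = 0 + 0i, c = -1.5650 + -0.2950i
Iter 1: z = -1.5650 + -0.2950i, |z|^2 = 2.5362
Iter 2: z = 0.7972 + 0.6283i, |z|^2 = 1.0304
Iter 3: z = -1.3243 + 0.7068i, |z|^2 = 2.2534
Iter 4: z = -0.3109 + -2.1671i, |z|^2 = 4.7931
Escaped at iteration 4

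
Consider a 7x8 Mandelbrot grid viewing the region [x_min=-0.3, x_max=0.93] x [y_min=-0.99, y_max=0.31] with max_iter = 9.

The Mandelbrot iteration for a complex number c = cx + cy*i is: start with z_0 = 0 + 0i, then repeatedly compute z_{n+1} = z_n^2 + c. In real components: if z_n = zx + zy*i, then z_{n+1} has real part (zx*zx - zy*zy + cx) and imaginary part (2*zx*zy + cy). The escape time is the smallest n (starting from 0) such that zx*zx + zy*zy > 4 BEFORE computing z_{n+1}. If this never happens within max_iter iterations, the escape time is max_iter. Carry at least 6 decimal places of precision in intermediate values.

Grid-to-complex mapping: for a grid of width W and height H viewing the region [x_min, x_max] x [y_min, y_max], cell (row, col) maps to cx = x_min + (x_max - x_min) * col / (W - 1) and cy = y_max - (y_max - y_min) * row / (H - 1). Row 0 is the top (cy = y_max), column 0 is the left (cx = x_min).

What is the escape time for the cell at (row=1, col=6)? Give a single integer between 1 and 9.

z_0 = 0 + 0i, c = 0.9300 + 0.1243i
Iter 1: z = 0.9300 + 0.1243i, |z|^2 = 0.8803
Iter 2: z = 1.7795 + 0.3555i, |z|^2 = 3.2928
Iter 3: z = 3.9701 + 1.3893i, |z|^2 = 17.6919
Escaped at iteration 3

Answer: 3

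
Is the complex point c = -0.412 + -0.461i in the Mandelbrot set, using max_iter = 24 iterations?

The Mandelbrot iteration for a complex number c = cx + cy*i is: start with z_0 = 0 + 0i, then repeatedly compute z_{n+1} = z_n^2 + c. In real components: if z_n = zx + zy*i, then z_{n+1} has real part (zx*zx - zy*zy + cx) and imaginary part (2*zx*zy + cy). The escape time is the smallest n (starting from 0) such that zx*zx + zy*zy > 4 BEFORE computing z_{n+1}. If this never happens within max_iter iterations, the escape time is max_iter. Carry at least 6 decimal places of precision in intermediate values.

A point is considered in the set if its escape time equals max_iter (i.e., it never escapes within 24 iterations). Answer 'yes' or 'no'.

Answer: yes

Derivation:
z_0 = 0 + 0i, c = -0.4120 + -0.4610i
Iter 1: z = -0.4120 + -0.4610i, |z|^2 = 0.3823
Iter 2: z = -0.4548 + -0.0811i, |z|^2 = 0.2134
Iter 3: z = -0.2118 + -0.3872i, |z|^2 = 0.1948
Iter 4: z = -0.5171 + -0.2970i, |z|^2 = 0.3556
Iter 5: z = -0.2328 + -0.1538i, |z|^2 = 0.0779
Iter 6: z = -0.3815 + -0.3894i, |z|^2 = 0.2971
Iter 7: z = -0.4181 + -0.1640i, |z|^2 = 0.2017
Iter 8: z = -0.2641 + -0.3239i, |z|^2 = 0.1746
Iter 9: z = -0.4472 + -0.2899i, |z|^2 = 0.2840
Iter 10: z = -0.2961 + -0.2017i, |z|^2 = 0.1284
Iter 11: z = -0.3650 + -0.3416i, |z|^2 = 0.2499
Iter 12: z = -0.3954 + -0.2117i, |z|^2 = 0.2012
Iter 13: z = -0.3004 + -0.2936i, |z|^2 = 0.1765
Iter 14: z = -0.4079 + -0.2846i, |z|^2 = 0.2474
Iter 15: z = -0.3266 + -0.2288i, |z|^2 = 0.1590
Iter 16: z = -0.3577 + -0.3116i, |z|^2 = 0.2250
Iter 17: z = -0.3811 + -0.2381i, |z|^2 = 0.2019
Iter 18: z = -0.3235 + -0.2795i, |z|^2 = 0.1827
Iter 19: z = -0.3855 + -0.2802i, |z|^2 = 0.2271
Iter 20: z = -0.3419 + -0.2450i, |z|^2 = 0.1769
Iter 21: z = -0.3551 + -0.2935i, |z|^2 = 0.2123
Iter 22: z = -0.3720 + -0.2525i, |z|^2 = 0.2022
Iter 23: z = -0.3374 + -0.2731i, |z|^2 = 0.1884
Did not escape in 24 iterations → in set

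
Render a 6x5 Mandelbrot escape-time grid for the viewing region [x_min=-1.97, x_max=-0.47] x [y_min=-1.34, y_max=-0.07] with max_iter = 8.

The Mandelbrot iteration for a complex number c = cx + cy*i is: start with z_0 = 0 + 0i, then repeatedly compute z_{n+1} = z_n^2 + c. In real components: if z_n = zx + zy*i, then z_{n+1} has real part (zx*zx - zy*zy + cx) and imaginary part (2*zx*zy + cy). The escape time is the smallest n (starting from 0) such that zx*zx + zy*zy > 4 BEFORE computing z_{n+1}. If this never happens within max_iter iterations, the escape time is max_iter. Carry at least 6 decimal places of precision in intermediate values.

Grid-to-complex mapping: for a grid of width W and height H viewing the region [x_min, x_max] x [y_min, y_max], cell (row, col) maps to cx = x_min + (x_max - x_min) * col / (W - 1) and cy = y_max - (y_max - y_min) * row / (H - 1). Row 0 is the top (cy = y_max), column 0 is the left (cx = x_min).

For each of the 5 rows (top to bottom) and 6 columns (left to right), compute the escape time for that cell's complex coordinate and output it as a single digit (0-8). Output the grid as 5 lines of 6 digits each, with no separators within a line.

(row=0, col=0): c = -1.9700 + -0.0700i → escape time 4
(row=0, col=1): c = -1.6700 + -0.0700i → escape time 6
(row=0, col=2): c = -1.3700 + -0.0700i → escape time 8
(row=0, col=3): c = -1.0700 + -0.0700i → escape time 8
(row=0, col=4): c = -0.7700 + -0.0700i → escape time 8
(row=0, col=5): c = -0.4700 + -0.0700i → escape time 8
(row=1, col=0): c = -1.9700 + -0.3875i → escape time 1
(row=1, col=1): c = -1.6700 + -0.3875i → escape time 3
(row=1, col=2): c = -1.3700 + -0.3875i → escape time 5
(row=1, col=3): c = -1.0700 + -0.3875i → escape time 7
(row=1, col=4): c = -0.7700 + -0.3875i → escape time 8
(row=1, col=5): c = -0.4700 + -0.3875i → escape time 8
(row=2, col=0): c = -1.9700 + -0.7050i → escape time 1
(row=2, col=1): c = -1.6700 + -0.7050i → escape time 3
(row=2, col=2): c = -1.3700 + -0.7050i → escape time 3
(row=2, col=3): c = -1.0700 + -0.7050i → escape time 3
(row=2, col=4): c = -0.7700 + -0.7050i → escape time 4
(row=2, col=5): c = -0.4700 + -0.7050i → escape time 8
(row=3, col=0): c = -1.9700 + -1.0225i → escape time 1
(row=3, col=1): c = -1.6700 + -1.0225i → escape time 2
(row=3, col=2): c = -1.3700 + -1.0225i → escape time 3
(row=3, col=3): c = -1.0700 + -1.0225i → escape time 3
(row=3, col=4): c = -0.7700 + -1.0225i → escape time 3
(row=3, col=5): c = -0.4700 + -1.0225i → escape time 4
(row=4, col=0): c = -1.9700 + -1.3400i → escape time 1
(row=4, col=1): c = -1.6700 + -1.3400i → escape time 1
(row=4, col=2): c = -1.3700 + -1.3400i → escape time 2
(row=4, col=3): c = -1.0700 + -1.3400i → escape time 2
(row=4, col=4): c = -0.7700 + -1.3400i → escape time 2
(row=4, col=5): c = -0.4700 + -1.3400i → escape time 2

Answer: 468888
135788
133348
123334
112222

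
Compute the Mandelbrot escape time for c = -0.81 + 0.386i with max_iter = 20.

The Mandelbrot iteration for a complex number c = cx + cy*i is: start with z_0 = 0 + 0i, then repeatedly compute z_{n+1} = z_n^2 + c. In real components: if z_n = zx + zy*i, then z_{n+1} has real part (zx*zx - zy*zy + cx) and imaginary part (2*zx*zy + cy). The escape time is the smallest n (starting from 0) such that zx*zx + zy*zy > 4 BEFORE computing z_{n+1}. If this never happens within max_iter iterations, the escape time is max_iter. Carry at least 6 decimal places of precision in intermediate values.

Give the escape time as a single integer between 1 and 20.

Answer: 7

Derivation:
z_0 = 0 + 0i, c = -0.8100 + 0.3860i
Iter 1: z = -0.8100 + 0.3860i, |z|^2 = 0.8051
Iter 2: z = -0.3029 + -0.2393i, |z|^2 = 0.1490
Iter 3: z = -0.7755 + 0.5310i, |z|^2 = 0.8834
Iter 4: z = -0.4905 + -0.4376i, |z|^2 = 0.4321
Iter 5: z = -0.7609 + 0.8153i, |z|^2 = 1.2436
Iter 6: z = -0.8957 + -0.8546i, |z|^2 = 1.5327
Iter 7: z = -0.7381 + 1.9170i, |z|^2 = 4.2197
Escaped at iteration 7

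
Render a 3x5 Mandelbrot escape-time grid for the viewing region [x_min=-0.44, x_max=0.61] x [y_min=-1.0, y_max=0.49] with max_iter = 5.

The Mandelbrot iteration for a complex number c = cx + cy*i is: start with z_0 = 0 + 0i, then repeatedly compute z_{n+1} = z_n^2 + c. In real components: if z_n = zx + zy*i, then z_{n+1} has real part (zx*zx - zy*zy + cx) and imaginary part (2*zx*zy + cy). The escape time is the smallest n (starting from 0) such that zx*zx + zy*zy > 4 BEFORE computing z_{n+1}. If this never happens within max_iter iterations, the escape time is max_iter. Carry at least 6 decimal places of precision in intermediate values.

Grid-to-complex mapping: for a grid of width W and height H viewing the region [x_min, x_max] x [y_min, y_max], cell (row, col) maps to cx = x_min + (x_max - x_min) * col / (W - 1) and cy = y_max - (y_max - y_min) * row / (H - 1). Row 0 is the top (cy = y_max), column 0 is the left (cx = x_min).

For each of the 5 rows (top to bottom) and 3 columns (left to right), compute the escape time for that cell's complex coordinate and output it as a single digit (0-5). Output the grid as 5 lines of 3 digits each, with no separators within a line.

Answer: 553
554
554
553
442

Derivation:
(row=0, col=0): c = -0.4400 + 0.4900i → escape time 5
(row=0, col=1): c = 0.0850 + 0.4900i → escape time 5
(row=0, col=2): c = 0.6100 + 0.4900i → escape time 3
(row=1, col=0): c = -0.4400 + 0.1175i → escape time 5
(row=1, col=1): c = 0.0850 + 0.1175i → escape time 5
(row=1, col=2): c = 0.6100 + 0.1175i → escape time 4
(row=2, col=0): c = -0.4400 + -0.2550i → escape time 5
(row=2, col=1): c = 0.0850 + -0.2550i → escape time 5
(row=2, col=2): c = 0.6100 + -0.2550i → escape time 4
(row=3, col=0): c = -0.4400 + -0.6275i → escape time 5
(row=3, col=1): c = 0.0850 + -0.6275i → escape time 5
(row=3, col=2): c = 0.6100 + -0.6275i → escape time 3
(row=4, col=0): c = -0.4400 + -1.0000i → escape time 4
(row=4, col=1): c = 0.0850 + -1.0000i → escape time 4
(row=4, col=2): c = 0.6100 + -1.0000i → escape time 2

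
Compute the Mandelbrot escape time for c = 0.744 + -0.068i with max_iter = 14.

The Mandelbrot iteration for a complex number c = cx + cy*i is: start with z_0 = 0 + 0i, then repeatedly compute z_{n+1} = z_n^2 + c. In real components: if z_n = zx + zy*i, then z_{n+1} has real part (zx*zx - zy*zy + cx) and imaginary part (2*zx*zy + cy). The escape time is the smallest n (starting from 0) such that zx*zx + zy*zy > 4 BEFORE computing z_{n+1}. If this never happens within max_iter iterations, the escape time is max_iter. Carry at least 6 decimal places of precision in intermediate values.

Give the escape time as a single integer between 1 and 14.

Answer: 3

Derivation:
z_0 = 0 + 0i, c = 0.7440 + -0.0680i
Iter 1: z = 0.7440 + -0.0680i, |z|^2 = 0.5582
Iter 2: z = 1.2929 + -0.1692i, |z|^2 = 1.7002
Iter 3: z = 2.3870 + -0.5055i, |z|^2 = 5.9533
Escaped at iteration 3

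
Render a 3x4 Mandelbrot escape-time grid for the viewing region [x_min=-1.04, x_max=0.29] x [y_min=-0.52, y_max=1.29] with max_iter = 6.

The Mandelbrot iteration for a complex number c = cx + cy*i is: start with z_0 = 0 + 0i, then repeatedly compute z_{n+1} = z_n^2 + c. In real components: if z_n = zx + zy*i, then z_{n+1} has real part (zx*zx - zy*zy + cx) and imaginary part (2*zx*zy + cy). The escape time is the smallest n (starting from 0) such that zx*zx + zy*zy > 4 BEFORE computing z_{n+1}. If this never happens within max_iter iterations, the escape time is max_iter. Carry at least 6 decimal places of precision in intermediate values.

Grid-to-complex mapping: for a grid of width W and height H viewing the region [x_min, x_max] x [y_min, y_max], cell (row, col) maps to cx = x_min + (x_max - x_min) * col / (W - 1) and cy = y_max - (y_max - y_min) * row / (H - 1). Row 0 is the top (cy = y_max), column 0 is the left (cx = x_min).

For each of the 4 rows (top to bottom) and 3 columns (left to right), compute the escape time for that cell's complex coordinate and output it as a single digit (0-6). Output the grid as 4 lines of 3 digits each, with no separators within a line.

Answer: 232
466
666
566

Derivation:
(row=0, col=0): c = -1.0400 + 1.2900i → escape time 2
(row=0, col=1): c = -0.3750 + 1.2900i → escape time 3
(row=0, col=2): c = 0.2900 + 1.2900i → escape time 2
(row=1, col=0): c = -1.0400 + 0.6867i → escape time 4
(row=1, col=1): c = -0.3750 + 0.6867i → escape time 6
(row=1, col=2): c = 0.2900 + 0.6867i → escape time 6
(row=2, col=0): c = -1.0400 + 0.0833i → escape time 6
(row=2, col=1): c = -0.3750 + 0.0833i → escape time 6
(row=2, col=2): c = 0.2900 + 0.0833i → escape time 6
(row=3, col=0): c = -1.0400 + -0.5200i → escape time 5
(row=3, col=1): c = -0.3750 + -0.5200i → escape time 6
(row=3, col=2): c = 0.2900 + -0.5200i → escape time 6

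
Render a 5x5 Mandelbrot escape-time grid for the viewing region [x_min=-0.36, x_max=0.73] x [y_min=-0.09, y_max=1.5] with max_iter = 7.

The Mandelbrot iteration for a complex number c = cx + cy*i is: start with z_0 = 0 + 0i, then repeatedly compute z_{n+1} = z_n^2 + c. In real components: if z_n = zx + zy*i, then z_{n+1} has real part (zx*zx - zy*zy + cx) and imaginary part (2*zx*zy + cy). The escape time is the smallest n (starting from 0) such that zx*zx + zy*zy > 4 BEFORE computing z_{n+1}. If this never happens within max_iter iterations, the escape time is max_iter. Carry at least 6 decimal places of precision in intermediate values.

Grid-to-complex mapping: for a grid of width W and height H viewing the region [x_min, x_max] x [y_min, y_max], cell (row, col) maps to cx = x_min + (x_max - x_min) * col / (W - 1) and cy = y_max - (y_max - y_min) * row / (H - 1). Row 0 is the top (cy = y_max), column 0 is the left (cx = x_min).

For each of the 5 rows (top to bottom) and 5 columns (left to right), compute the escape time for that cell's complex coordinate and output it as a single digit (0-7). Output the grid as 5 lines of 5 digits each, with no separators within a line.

Answer: 22222
45322
77643
77773
77763

Derivation:
(row=0, col=0): c = -0.3600 + 1.5000i → escape time 2
(row=0, col=1): c = -0.0875 + 1.5000i → escape time 2
(row=0, col=2): c = 0.1850 + 1.5000i → escape time 2
(row=0, col=3): c = 0.4575 + 1.5000i → escape time 2
(row=0, col=4): c = 0.7300 + 1.5000i → escape time 2
(row=1, col=0): c = -0.3600 + 1.1025i → escape time 4
(row=1, col=1): c = -0.0875 + 1.1025i → escape time 5
(row=1, col=2): c = 0.1850 + 1.1025i → escape time 3
(row=1, col=3): c = 0.4575 + 1.1025i → escape time 2
(row=1, col=4): c = 0.7300 + 1.1025i → escape time 2
(row=2, col=0): c = -0.3600 + 0.7050i → escape time 7
(row=2, col=1): c = -0.0875 + 0.7050i → escape time 7
(row=2, col=2): c = 0.1850 + 0.7050i → escape time 6
(row=2, col=3): c = 0.4575 + 0.7050i → escape time 4
(row=2, col=4): c = 0.7300 + 0.7050i → escape time 3
(row=3, col=0): c = -0.3600 + 0.3075i → escape time 7
(row=3, col=1): c = -0.0875 + 0.3075i → escape time 7
(row=3, col=2): c = 0.1850 + 0.3075i → escape time 7
(row=3, col=3): c = 0.4575 + 0.3075i → escape time 7
(row=3, col=4): c = 0.7300 + 0.3075i → escape time 3
(row=4, col=0): c = -0.3600 + -0.0900i → escape time 7
(row=4, col=1): c = -0.0875 + -0.0900i → escape time 7
(row=4, col=2): c = 0.1850 + -0.0900i → escape time 7
(row=4, col=3): c = 0.4575 + -0.0900i → escape time 6
(row=4, col=4): c = 0.7300 + -0.0900i → escape time 3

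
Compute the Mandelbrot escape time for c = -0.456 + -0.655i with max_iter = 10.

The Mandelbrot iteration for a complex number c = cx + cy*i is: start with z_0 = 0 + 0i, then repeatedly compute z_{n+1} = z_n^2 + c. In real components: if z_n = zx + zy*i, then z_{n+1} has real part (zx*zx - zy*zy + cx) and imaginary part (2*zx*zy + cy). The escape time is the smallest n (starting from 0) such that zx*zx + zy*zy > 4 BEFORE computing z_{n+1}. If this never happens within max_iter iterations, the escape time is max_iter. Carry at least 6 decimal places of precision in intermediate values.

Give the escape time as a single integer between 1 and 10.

z_0 = 0 + 0i, c = -0.4560 + -0.6550i
Iter 1: z = -0.4560 + -0.6550i, |z|^2 = 0.6370
Iter 2: z = -0.6771 + -0.0576i, |z|^2 = 0.4618
Iter 3: z = -0.0009 + -0.5769i, |z|^2 = 0.3329
Iter 4: z = -0.7889 + -0.6540i, |z|^2 = 1.0500
Iter 5: z = -0.2614 + 0.3768i, |z|^2 = 0.2103
Iter 6: z = -0.5297 + -0.8520i, |z|^2 = 1.0065
Iter 7: z = -0.9014 + 0.2476i, |z|^2 = 0.8737
Iter 8: z = 0.2952 + -1.1013i, |z|^2 = 1.2999
Iter 9: z = -1.5817 + -1.3051i, |z|^2 = 4.2051
Escaped at iteration 9

Answer: 9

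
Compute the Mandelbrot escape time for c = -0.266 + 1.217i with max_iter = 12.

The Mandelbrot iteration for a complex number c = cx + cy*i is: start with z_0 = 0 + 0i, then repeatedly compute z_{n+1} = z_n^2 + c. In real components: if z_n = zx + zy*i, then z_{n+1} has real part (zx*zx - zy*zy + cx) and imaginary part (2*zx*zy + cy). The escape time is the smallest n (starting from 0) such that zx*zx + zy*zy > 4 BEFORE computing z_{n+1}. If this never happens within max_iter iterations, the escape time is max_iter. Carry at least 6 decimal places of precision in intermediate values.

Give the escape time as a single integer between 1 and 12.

z_0 = 0 + 0i, c = -0.2660 + 1.2170i
Iter 1: z = -0.2660 + 1.2170i, |z|^2 = 1.5518
Iter 2: z = -1.6763 + 0.5696i, |z|^2 = 3.1345
Iter 3: z = 2.2197 + -0.6925i, |z|^2 = 5.4067
Escaped at iteration 3

Answer: 3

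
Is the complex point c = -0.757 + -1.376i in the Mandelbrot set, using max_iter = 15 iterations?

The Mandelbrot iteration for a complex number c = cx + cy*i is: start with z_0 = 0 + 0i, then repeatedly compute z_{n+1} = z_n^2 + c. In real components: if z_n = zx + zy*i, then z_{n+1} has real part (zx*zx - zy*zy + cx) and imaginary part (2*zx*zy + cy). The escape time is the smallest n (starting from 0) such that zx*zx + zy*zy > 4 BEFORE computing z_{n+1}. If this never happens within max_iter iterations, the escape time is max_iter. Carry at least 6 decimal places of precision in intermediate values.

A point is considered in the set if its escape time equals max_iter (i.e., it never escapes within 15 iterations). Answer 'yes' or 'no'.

z_0 = 0 + 0i, c = -0.7570 + -1.3760i
Iter 1: z = -0.7570 + -1.3760i, |z|^2 = 2.4664
Iter 2: z = -2.0773 + 0.7073i, |z|^2 = 4.8155
Escaped at iteration 2

Answer: no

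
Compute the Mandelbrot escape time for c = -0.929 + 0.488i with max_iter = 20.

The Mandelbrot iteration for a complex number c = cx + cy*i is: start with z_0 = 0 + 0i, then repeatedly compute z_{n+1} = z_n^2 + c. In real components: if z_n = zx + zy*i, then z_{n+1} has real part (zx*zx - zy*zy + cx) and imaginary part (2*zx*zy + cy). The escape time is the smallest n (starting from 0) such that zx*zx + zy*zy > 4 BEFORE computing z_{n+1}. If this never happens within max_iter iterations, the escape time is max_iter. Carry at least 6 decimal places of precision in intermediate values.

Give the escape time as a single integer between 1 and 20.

Answer: 5

Derivation:
z_0 = 0 + 0i, c = -0.9290 + 0.4880i
Iter 1: z = -0.9290 + 0.4880i, |z|^2 = 1.1012
Iter 2: z = -0.3041 + -0.4187i, |z|^2 = 0.2678
Iter 3: z = -1.0118 + 0.7427i, |z|^2 = 1.5754
Iter 4: z = -0.4567 + -1.0149i, |z|^2 = 1.2386
Iter 5: z = -1.7504 + 1.4151i, |z|^2 = 5.0663
Escaped at iteration 5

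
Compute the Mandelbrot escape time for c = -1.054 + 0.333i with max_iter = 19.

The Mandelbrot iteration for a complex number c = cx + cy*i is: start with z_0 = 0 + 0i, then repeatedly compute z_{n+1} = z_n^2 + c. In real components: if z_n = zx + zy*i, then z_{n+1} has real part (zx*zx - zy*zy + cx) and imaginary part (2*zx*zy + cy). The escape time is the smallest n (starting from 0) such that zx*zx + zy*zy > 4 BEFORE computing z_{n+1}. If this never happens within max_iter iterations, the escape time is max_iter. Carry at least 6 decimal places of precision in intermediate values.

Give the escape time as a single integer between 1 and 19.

Answer: 12

Derivation:
z_0 = 0 + 0i, c = -1.0540 + 0.3330i
Iter 1: z = -1.0540 + 0.3330i, |z|^2 = 1.2218
Iter 2: z = -0.0540 + -0.3690i, |z|^2 = 0.1390
Iter 3: z = -1.1872 + 0.3728i, |z|^2 = 1.5485
Iter 4: z = 0.2165 + -0.5523i, |z|^2 = 0.3519
Iter 5: z = -1.3121 + 0.0939i, |z|^2 = 1.7305
Iter 6: z = 0.6588 + 0.0866i, |z|^2 = 0.4416
Iter 7: z = -0.6274 + 0.4472i, |z|^2 = 0.5936
Iter 8: z = -0.8603 + -0.2281i, |z|^2 = 0.7921
Iter 9: z = -0.3659 + 0.7255i, |z|^2 = 0.6603
Iter 10: z = -1.4465 + -0.1980i, |z|^2 = 2.1314
Iter 11: z = 0.9990 + 0.9057i, |z|^2 = 1.8184
Iter 12: z = -0.8763 + 2.1427i, |z|^2 = 5.3593
Escaped at iteration 12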